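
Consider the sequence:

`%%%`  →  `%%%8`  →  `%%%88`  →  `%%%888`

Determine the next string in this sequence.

%%%8888

The strings grow by a fixed suffix 8 each time.
So the next term is %%%888·8.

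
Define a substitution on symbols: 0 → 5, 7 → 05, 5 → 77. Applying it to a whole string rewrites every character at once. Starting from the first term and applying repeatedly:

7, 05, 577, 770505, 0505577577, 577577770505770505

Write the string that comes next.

φ(577577770505770505) expands symbol-by-symbol to 77 05 05 77 05 05 05 05 5 77 5 77 05 05 5 77 5 77; joining the 18 pieces gives the next term.

77050577050505055775770505577577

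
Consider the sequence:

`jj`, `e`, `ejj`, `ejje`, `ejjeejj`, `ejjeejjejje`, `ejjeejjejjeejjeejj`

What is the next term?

ejjeejjejjeejjeejjejjeejjejje

Each term (from the third on) is the previous term followed by the one before it: term 3 = e·jj = ejj.
The next term joins ejjeejjejjeejjeejj and ejjeejjejje.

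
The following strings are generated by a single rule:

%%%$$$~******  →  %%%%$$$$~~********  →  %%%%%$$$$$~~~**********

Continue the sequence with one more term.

The n-th term is n+1 %'s then n+1 $'s then n-1 ~'s then 2n+2 *'s, where the shown terms are n = 2, 3, 4.
At n = 5 the blocks have lengths 6, 6, 4, 12.

%%%%%%$$$$$$~~~~************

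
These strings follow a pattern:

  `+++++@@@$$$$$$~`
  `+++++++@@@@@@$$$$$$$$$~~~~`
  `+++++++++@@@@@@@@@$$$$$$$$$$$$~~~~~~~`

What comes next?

Each string has the form +^{2n+3} @^{3n} $^{3n+3} ~^{3n-2} (n = 1, 2, …).
Setting n = 4 gives 11, 12, 15, 10 characters in each block.

+++++++++++@@@@@@@@@@@@$$$$$$$$$$$$$$$~~~~~~~~~~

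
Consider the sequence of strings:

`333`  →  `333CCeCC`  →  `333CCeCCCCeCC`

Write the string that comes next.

The strings grow by a fixed suffix CCeCC each time.
Applying this once more to 333CCeCCCCeCC:

333CCeCCCCeCCCCeCC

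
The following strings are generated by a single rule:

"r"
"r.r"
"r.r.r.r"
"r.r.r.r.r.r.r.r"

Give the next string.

r.r.r.r.r.r.r.r.r.r.r.r.r.r.r.r

Each string is two copies of the previous one joined by '.'.
So the next term is two copies of r.r.r.r.r.r.r.r with '.' between the halves.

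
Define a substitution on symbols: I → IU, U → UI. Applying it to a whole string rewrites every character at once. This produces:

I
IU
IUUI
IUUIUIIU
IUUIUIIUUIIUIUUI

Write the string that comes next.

IUUIUIIUUIIUIUUIUIIUIUUIIUUIUIIU

φ(IUUIUIIUUIIUIUUI) expands symbol-by-symbol to IU UI UI IU UI IU IU UI UI IU IU UI IU UI UI IU; joining the 16 pieces gives the next term.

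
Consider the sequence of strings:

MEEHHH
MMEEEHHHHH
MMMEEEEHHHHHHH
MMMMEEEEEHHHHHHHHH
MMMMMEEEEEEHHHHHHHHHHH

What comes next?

MMMMMMEEEEEEEHHHHHHHHHHHHH

Each string has the form M^{n-1} E^{n} H^{2n-1}, where the shown terms are n = 2, 3, 4, 5, 6.
At n = 7 the blocks have lengths 6, 7, 13.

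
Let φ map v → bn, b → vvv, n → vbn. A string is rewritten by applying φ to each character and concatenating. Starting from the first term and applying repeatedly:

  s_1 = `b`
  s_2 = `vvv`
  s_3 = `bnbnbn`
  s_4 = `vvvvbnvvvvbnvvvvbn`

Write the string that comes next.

Replace each of the 18 characters of vvvvbnvvvvbnvvvvbn in place — bn bn bn bn vvv vbn bn bn bn bn vvv vbn bn bn bn bn vvv vbn — and concatenate.

bnbnbnbnvvvvbnbnbnbnbnvvvvbnbnbnbnbnvvvvbn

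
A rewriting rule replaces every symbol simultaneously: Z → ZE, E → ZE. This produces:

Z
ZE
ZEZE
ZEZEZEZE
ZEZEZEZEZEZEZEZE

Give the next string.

ZEZEZEZEZEZEZEZEZEZEZEZEZEZEZEZE

Replace each of the 16 characters of ZEZEZEZEZEZEZEZE in place — ZE ZE ZE ZE ZE ZE ZE ZE ZE ZE ZE ZE ZE ZE ZE ZE — and concatenate.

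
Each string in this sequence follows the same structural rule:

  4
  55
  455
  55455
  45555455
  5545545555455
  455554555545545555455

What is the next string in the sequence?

5545545555455455554555545545555455

Each term (from the third on) is the two preceding terms concatenated in order: term 3 = 4·55 = 455.
Continuing: 5545545555455 · 455554555545545555455 gives term 8.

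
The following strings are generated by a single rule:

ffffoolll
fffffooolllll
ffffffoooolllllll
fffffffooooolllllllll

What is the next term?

Reading off run lengths: f runs 4, 5, 6, 7; o runs 2, 3, 4, 5; l runs 3, 5, 7, 9 — each is linear in n, where the shown terms are n = 2, 3, 4, 5.
At n = 6 the blocks have lengths 8, 6, 11.

ffffffffoooooolllllllllll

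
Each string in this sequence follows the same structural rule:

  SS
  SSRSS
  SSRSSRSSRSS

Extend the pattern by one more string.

SSRSSRSSRSSRSSRSSRSSRSS

Every step duplicates the string with 'R' between the halves.
So the next term is two copies of SSRSSRSSRSS with 'R' between the halves.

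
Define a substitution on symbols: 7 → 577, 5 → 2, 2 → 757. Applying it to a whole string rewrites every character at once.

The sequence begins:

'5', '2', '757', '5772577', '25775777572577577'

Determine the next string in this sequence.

Rewriting the 17 symbols of 25775777572577577 one by one yields 757 2 577 577 2 577 577 577 2 577 757 2 577 577 2 577 577; concatenated:

75725775772577577577257775725775772577577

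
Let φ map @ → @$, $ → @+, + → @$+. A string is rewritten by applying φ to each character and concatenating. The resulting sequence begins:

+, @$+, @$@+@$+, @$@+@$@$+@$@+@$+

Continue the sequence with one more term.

Replace each of the 16 characters of @$@+@$@$+@$@+@$+ in place — @$ @+ @$ @$+ @$ @+ @$ @+ @$+ @$ @+ @$ @$+ @$ @+ @$+ — and concatenate.

@$@+@$@$+@$@+@$@+@$+@$@+@$@$+@$@+@$+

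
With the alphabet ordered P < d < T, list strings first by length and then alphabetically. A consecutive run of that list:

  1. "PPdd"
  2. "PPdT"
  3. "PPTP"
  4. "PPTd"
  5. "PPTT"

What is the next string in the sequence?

Treat PPTT as a base-3 numeral over the given alphabet and add one, carrying through any trailing T's.

PdPP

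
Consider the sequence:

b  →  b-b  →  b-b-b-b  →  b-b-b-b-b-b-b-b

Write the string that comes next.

s(k+1) = s(k)·-·s(k) — each term doubles the last with '-' between the halves.
Doubling b-b-b-b-b-b-b-b with '-' between the halves:

b-b-b-b-b-b-b-b-b-b-b-b-b-b-b-b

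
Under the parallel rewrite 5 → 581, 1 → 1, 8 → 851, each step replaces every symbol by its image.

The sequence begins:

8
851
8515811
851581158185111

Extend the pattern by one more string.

8515811581851115818511851581111

Applying the rule to each of the 15 symbols of 851581158185111 gives the pieces 851 581 1 581 851 1 1 581 851 1 851 581 1 1 1, which concatenate to the answer.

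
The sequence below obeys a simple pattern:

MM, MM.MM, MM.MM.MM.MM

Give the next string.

s(k+1) = s(k)·.·s(k) — each term doubles the last with '.' between the halves.
One more doubling of MM.MM.MM.MM gives the answer.

MM.MM.MM.MM.MM.MM.MM.MM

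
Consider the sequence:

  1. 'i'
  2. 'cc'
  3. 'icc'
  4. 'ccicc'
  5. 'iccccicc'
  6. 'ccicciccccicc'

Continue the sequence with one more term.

From term 3 onward, concatenate the second-to-last term with the last: i·cc = icc, cc·icc = ccicc, …
So term 7 is iccccicc·ccicciccccicc.

icccciccccicciccccicc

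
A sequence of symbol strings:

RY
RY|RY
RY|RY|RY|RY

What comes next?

Every step duplicates the string with '|' between the halves.
Doubling RY|RY|RY|RY with '|' between the halves:

RY|RY|RY|RY|RY|RY|RY|RY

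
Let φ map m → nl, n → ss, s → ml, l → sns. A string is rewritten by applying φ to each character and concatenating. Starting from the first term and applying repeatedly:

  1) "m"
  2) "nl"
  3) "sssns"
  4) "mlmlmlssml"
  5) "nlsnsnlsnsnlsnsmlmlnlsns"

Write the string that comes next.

Rewriting the 24 symbols of nlsnsnlsnsnlsnsmlmlnlsns one by one yields ss sns ml ss ml ss sns ml ss ml ss sns ml ss ml nl sns nl sns ss sns ml ss ml; concatenated:

sssnsmlssmlsssnsmlssmlsssnsmlssmlnlsnsnlsnssssnsmlssml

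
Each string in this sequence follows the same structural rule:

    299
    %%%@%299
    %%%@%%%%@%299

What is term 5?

The strings grow by a fixed prefix %%%@% each time.
From %%%@%%%%@%299, 2 further steps: %%%@%%%%@%299 → %%%@%%%%@%%%%@%299 → (answer).

%%%@%%%%@%%%%@%%%%@%299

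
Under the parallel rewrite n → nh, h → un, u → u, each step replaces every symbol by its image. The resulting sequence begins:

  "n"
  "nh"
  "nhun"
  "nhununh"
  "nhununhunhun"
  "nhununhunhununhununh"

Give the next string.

Rewriting the 20 symbols of nhununhunhununhununh one by one yields nh un u nh u nh un u nh un u nh u nh un u nh u nh un; concatenated:

nhununhunhununhununhunhununhunhun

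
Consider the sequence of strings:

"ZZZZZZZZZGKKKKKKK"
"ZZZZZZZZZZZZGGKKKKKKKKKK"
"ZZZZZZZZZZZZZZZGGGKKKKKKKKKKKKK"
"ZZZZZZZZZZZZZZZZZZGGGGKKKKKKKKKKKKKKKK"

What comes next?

ZZZZZZZZZZZZZZZZZZZZZGGGGGKKKKKKKKKKKKKKKKKKK

Each string has the form Z^{3n+3} G^{n-1} K^{3n+1}, where the shown terms are n = 2, 3, 4, 5.
For the next term, n = 6, so the run lengths are 21, 5, 19.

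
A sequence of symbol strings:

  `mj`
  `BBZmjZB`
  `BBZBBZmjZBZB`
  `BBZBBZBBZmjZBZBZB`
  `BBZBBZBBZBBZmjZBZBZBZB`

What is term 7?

Each term wraps the previous one in BBZ on the left and ZB on the right.
From BBZBBZBBZBBZmjZBZBZBZB, 2 further steps: BBZBBZBBZBBZmjZBZBZBZB → BBZBBZBBZBBZBBZmjZBZBZBZBZB → (answer).

BBZBBZBBZBBZBBZBBZmjZBZBZBZBZBZB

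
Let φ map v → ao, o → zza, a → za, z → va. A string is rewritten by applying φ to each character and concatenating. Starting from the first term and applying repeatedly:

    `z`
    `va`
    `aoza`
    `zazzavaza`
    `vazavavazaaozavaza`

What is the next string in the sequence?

Replace each of the 18 characters of vazavavazaaozavaza in place — ao za va za ao za ao za va za za zza va za ao za va za — and concatenate.

aozavazaaozaaozavazazazzavazaaozavaza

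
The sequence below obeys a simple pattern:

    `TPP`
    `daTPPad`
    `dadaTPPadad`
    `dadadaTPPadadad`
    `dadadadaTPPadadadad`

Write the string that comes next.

Every step adds da to the front and ad to the end of the previous string.
Applying this once more to dadadadaTPPadadadad:

dadadadadaTPPadadadadad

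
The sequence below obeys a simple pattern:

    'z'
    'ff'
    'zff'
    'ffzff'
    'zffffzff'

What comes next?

ffzffzffffzff

This is a Fibonacci-style word recurrence s(k) = s(k−2)·s(k−1): e.g. z·ff = zff.
Continuing: ffzff · zffffzff gives term 6.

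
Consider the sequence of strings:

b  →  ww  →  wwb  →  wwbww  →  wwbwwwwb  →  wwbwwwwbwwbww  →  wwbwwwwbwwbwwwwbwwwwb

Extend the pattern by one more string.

wwbwwwwbwwbwwwwbwwwwbwwbwwwwbwwbww

Each term (from the third on) is the previous term followed by the one before it: term 3 = ww·b = wwb.
So term 8 is wwbwwwwbwwbwwwwbwwwwb·wwbwwwwbwwbww.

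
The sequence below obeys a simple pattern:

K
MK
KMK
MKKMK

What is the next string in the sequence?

KMKMKKMK

From term 3 onward, concatenate the second-to-last term with the last: K·MK = KMK, MK·KMK = MKKMK, …
So term 5 is KMK·MKKMK.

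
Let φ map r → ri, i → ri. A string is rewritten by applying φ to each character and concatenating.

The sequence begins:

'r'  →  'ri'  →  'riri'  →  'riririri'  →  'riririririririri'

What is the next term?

Rewriting the 16 symbols of riririririririri one by one yields ri ri ri ri ri ri ri ri ri ri ri ri ri ri ri ri; concatenated:

riririririririririririririririri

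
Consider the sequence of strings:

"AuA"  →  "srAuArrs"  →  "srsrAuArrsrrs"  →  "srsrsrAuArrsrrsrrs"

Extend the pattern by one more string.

srsrsrsrAuArrsrrsrrsrrs

s(k+1) = sr·s(k)·rrs, so each term gains sr as a prefix and rrs as a suffix.
So the next term is sr·srsrsrAuArrsrrsrrs·rrs.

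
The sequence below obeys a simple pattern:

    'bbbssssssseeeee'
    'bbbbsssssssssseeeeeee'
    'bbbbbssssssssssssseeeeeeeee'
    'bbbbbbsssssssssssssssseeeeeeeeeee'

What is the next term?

bbbbbbbssssssssssssssssssseeeeeeeeeeeee

Each string has the form b^{n+1} s^{3n+1} e^{2n+1}, where the shown terms are n = 2, 3, 4, 5.
At n = 6 the blocks have lengths 7, 19, 13.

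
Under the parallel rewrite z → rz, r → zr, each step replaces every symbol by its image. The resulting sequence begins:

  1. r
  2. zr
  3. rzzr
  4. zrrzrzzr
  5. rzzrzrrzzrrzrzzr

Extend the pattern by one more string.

Applying the rule to each of the 16 symbols of rzzrzrrzzrrzrzzr gives the pieces zr rz rz zr rz zr zr rz rz zr zr rz zr rz rz zr, which concatenate to the answer.

zrrzrzzrrzzrzrrzrzzrzrrzzrrzrzzr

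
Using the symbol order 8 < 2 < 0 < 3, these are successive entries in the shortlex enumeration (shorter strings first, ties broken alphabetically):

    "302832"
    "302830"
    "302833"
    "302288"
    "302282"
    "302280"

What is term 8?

302228

Continuing the enumeration 2 steps past 302280: 302280 → 302283 → (answer).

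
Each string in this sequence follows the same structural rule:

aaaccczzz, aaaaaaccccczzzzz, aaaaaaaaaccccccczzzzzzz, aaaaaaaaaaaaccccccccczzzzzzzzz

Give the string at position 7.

The n-th term is 3n a's then 2n+1 c's then 2n+1 z's (n = 1, 2, …).
For term 7, n = 7, so the run lengths are 21, 15, 15.

aaaaaaaaaaaaaaaaaaaaaccccccccccccccczzzzzzzzzzzzzzz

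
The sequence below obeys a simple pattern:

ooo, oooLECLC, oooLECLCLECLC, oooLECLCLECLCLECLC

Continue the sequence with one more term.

Each term is the previous one with LECLC appended.
One more step from oooLECLCLECLCLECLC gives the answer.

oooLECLCLECLCLECLCLECLC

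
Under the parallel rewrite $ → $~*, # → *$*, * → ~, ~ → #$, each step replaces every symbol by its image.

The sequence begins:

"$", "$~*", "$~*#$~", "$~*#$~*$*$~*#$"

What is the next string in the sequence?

φ($~*#$~*$*$~*#$) expands symbol-by-symbol to $~* #$ ~ *$* $~* #$ ~ $~* ~ $~* #$ ~ *$* $~*; joining the 14 pieces gives the next term.

$~*#$~*$*$~*#$~$~*~$~*#$~*$*$~*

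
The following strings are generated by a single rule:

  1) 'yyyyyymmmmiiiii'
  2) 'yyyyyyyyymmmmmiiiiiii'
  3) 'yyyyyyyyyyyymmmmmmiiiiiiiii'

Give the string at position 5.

Term n consists of 3n+3 y's, followed by n+3 m's, followed by 2n+3 i's (n = 1, 2, …).
At n = 5 the blocks have lengths 18, 8, 13.

yyyyyyyyyyyyyyyyyymmmmmmmmiiiiiiiiiiiii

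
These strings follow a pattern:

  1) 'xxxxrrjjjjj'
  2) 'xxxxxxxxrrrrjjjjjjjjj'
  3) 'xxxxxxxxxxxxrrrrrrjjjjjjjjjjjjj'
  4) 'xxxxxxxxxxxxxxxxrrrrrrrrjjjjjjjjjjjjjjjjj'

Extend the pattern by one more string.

xxxxxxxxxxxxxxxxxxxxrrrrrrrrrrjjjjjjjjjjjjjjjjjjjjj

Each string has the form x^{4n} r^{2n} j^{4n+1} (n = 1, 2, …).
Setting n = 5 gives 20, 10, 21 characters in each block.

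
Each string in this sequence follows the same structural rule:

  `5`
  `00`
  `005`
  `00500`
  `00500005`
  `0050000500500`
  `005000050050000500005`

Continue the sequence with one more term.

0050000500500005000050050000500500

This is a Fibonacci-style word recurrence s(k) = s(k−1)·s(k−2): e.g. 00·5 = 005.
The next term joins 005000050050000500005 and 0050000500500.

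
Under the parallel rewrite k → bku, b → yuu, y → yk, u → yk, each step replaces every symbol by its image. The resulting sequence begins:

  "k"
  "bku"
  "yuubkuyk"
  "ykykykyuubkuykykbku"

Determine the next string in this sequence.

Replace each of the 19 characters of ykykykyuubkuykykbku in place — yk bku yk bku yk bku yk yk yk yuu bku yk yk bku yk bku yuu bku yk — and concatenate.

ykbkuykbkuykbkuykykykyuubkuykykbkuykbkuyuubkuyk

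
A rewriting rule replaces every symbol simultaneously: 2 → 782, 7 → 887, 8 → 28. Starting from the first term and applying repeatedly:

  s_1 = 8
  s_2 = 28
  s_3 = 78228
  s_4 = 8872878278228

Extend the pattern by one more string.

282888778228887287828872878278228

Replace each of the 13 characters of 8872878278228 in place — 28 28 887 782 28 887 28 782 887 28 782 782 28 — and concatenate.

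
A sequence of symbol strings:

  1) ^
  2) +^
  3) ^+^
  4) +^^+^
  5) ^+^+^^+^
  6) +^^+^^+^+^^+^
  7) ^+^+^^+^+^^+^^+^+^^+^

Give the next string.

From term 3 onward, concatenate the second-to-last term with the last: ^·+^ = ^+^, +^·^+^ = +^^+^, …
So term 8 is +^^+^^+^+^^+^·^+^+^^+^+^^+^^+^+^^+^.

+^^+^^+^+^^+^^+^+^^+^+^^+^^+^+^^+^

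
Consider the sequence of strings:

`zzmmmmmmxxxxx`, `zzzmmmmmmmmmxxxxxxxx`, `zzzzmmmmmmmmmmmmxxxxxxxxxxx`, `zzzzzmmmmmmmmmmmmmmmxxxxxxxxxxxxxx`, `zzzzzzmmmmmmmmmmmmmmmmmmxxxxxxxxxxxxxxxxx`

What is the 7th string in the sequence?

The n-th term is n z's then 3n m's then 3n-1 x's, where the shown terms are n = 2, 3, 4, 5, 6.
Setting n = 8 gives 8, 24, 23 characters in each block.

zzzzzzzzmmmmmmmmmmmmmmmmmmmmmmmmxxxxxxxxxxxxxxxxxxxxxxx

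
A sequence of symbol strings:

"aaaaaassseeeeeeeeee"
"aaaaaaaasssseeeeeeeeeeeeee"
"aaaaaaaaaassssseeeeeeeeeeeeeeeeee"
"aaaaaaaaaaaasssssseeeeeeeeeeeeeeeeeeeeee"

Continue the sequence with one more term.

aaaaaaaaaaaaaassssssseeeeeeeeeeeeeeeeeeeeeeeeee

Term n consists of 2n a's, followed by n s's, followed by 4n-2 e's, where the shown terms are n = 3, 4, 5, 6.
For the next term, n = 7, so the run lengths are 14, 7, 26.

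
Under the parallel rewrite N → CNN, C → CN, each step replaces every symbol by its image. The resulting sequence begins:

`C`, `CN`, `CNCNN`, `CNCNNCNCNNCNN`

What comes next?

φ(CNCNNCNCNNCNN) expands symbol-by-symbol to CN CNN CN CNN CNN CN CNN CN CNN CNN CN CNN CNN; joining the 13 pieces gives the next term.

CNCNNCNCNNCNNCNCNNCNCNNCNNCNCNNCNN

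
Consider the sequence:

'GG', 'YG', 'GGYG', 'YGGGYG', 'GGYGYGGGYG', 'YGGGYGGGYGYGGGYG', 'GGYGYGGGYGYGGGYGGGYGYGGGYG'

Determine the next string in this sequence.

This is a Fibonacci-style word recurrence s(k) = s(k−2)·s(k−1): e.g. GG·YG = GGYG.
Continuing: YGGGYGGGYGYGGGYG · GGYGYGGGYGYGGGYGGGYGYGGGYG gives term 8.

YGGGYGGGYGYGGGYGGGYGYGGGYGYGGGYGGGYGYGGGYG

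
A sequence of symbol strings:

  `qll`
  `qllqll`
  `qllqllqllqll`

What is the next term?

s(k+1) = s(k)·s(k) — each term doubles the last.
So the next term is two copies of qllqllqllqll.

qllqllqllqllqllqllqllqll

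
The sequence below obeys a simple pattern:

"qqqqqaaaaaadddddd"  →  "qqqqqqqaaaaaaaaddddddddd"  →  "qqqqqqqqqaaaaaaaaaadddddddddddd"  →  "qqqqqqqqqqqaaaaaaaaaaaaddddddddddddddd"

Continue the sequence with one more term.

The n-th term is 2n+1 q's then 2n+2 a's then 3n d's, where the shown terms are n = 2, 3, 4, 5.
For the next term, n = 6, so the run lengths are 13, 14, 18.

qqqqqqqqqqqqqaaaaaaaaaaaaaadddddddddddddddddd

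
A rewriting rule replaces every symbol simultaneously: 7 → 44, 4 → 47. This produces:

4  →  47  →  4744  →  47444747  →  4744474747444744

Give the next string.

φ(4744474747444744) expands symbol-by-symbol to 47 44 47 47 47 44 47 44 47 44 47 47 47 44 47 47; joining the 16 pieces gives the next term.

47444747474447444744474747444747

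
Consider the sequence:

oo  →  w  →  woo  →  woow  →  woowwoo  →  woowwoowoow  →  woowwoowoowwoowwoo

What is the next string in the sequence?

Each term (from the third on) is the previous term followed by the one before it: term 3 = w·oo = woo.
The next term joins woowwoowoowwoowwoo and woowwoowoow.

woowwoowoowwoowwoowoowwoowoow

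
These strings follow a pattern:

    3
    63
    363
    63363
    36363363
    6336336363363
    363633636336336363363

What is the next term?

6336336363363363633636336336363363

From term 3 onward, concatenate the second-to-last term with the last: 3·63 = 363, 63·363 = 63363, …
Continuing: 6336336363363 · 363633636336336363363 gives term 8.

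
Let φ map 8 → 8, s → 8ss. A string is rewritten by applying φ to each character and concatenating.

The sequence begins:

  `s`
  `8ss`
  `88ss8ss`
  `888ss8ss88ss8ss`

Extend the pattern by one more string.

φ(888ss8ss88ss8ss) expands symbol-by-symbol to 8 8 8 8ss 8ss 8 8ss 8ss 8 8 8ss 8ss 8 8ss 8ss; joining the 15 pieces gives the next term.

8888ss8ss88ss8ss888ss8ss88ss8ss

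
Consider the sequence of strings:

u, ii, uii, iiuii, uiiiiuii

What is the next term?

This is a Fibonacci-style word recurrence s(k) = s(k−2)·s(k−1): e.g. u·ii = uii.
The next term joins iiuii and uiiiiuii.

iiuiiuiiiiuii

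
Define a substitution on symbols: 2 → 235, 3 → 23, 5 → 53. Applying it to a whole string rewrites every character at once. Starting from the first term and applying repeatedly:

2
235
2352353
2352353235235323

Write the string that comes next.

2352353235235323235235323523532323523

φ(2352353235235323) expands symbol-by-symbol to 235 23 53 235 23 53 23 235 23 53 235 23 53 23 235 23; joining the 16 pieces gives the next term.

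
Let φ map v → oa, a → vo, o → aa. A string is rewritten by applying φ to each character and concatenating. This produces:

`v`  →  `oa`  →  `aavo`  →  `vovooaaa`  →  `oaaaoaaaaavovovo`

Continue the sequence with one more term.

aavovovoaavovovovovooaaaoaaaoaaa

Applying the rule to each of the 16 symbols of oaaaoaaaaavovovo gives the pieces aa vo vo vo aa vo vo vo vo vo oa aa oa aa oa aa, which concatenate to the answer.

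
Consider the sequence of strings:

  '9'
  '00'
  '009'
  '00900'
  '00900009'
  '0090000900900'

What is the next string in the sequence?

009000090090000900009

Each term (from the third on) is the previous term followed by the one before it: term 3 = 00·9 = 009.
Continuing: 0090000900900 · 00900009 gives term 7.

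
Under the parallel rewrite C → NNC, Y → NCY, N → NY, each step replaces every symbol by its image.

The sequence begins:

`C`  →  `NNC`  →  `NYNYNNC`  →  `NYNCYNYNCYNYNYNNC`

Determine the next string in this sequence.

Applying the rule to each of the 17 symbols of NYNCYNYNCYNYNYNNC gives the pieces NY NCY NY NNC NCY NY NCY NY NNC NCY NY NCY NY NCY NY NY NNC, which concatenate to the answer.

NYNCYNYNNCNCYNYNCYNYNNCNCYNYNCYNYNCYNYNYNNC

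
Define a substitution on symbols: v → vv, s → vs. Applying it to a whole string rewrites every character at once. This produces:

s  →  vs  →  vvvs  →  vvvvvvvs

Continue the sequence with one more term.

Expanding vvvvvvvs: v→vv, v→vv, v→vv, v→vv, v→vv, v→vv, v→vv, s→vs. Concatenated: vv vv vv vv vv vv vv vs.

vvvvvvvvvvvvvvvs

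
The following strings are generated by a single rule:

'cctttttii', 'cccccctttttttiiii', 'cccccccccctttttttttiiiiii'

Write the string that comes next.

Each string has the form c^{4n-2} t^{2n+3} i^{2n} (n = 1, 2, …).
Setting n = 4 gives 14, 11, 8 characters in each block.

cccccccccccccctttttttttttiiiiiiii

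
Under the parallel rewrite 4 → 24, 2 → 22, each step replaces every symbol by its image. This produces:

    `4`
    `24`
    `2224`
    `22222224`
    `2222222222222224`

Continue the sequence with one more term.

Replace each of the 16 characters of 2222222222222224 in place — 22 22 22 22 22 22 22 22 22 22 22 22 22 22 22 24 — and concatenate.

22222222222222222222222222222224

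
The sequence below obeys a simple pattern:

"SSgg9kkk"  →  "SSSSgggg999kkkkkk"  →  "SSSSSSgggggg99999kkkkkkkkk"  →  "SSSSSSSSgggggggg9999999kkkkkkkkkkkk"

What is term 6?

SSSSSSSSSSSSgggggggggggg99999999999kkkkkkkkkkkkkkkkkk

Reading off run lengths: S runs 2, 4, 6, 8; g runs 2, 4, 6, 8; 9 runs 1, 3, 5, 7; k runs 3, 6, 9, 12 — each is linear in n (n = 1, 2, …).
Setting n = 6 gives 12, 12, 11, 18 characters in each block.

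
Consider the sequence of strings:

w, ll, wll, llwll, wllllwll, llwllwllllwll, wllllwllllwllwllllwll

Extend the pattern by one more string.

llwllwllllwllwllllwllllwllwllllwll

Each term (from the third on) is the two preceding terms concatenated in order: term 3 = w·ll = wll.
So term 8 is llwllwllllwll·wllllwllllwllwllllwll.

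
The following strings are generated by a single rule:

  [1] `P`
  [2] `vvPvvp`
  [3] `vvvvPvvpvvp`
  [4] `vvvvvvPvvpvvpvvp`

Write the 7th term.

vvvvvvvvvvvvPvvpvvpvvpvvpvvpvvp

s(k+1) = vv·s(k)·vvp, so each term gains vv as a prefix and vvp as a suffix.
From vvvvvvPvvpvvpvvp, 3 further steps: vvvvvvPvvpvvpvvp → vvvvvvvvPvvpvvpvvpvvp → vvvvvvvvvvPvvpvvpvvpvvpvvp → (answer).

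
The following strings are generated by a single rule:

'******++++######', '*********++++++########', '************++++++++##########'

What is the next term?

The n-th term is 3n *'s then 2n +'s then 2n+2 #'s, where the shown terms are n = 2, 3, 4.
At n = 5 the blocks have lengths 15, 10, 12.

***************++++++++++############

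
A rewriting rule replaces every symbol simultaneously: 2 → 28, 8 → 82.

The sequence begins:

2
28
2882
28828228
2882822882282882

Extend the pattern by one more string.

28828228822828828228288228828228

Applying the rule to each of the 16 symbols of 2882822882282882 gives the pieces 28 82 82 28 82 28 28 82 82 28 28 82 28 82 82 28, which concatenate to the answer.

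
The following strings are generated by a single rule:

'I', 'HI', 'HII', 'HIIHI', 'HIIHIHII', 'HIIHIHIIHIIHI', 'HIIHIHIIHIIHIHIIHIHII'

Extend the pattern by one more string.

Each term (from the third on) is the previous term followed by the one before it: term 3 = HI·I = HII.
So term 8 is HIIHIHIIHIIHIHIIHIHII·HIIHIHIIHIIHI.

HIIHIHIIHIIHIHIIHIHIIHIIHIHIIHIIHI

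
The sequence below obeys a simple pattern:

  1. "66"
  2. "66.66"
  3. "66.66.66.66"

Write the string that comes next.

Every step duplicates the string with '.' between the halves.
So the next term is two copies of 66.66.66.66 with '.' between the halves.

66.66.66.66.66.66.66.66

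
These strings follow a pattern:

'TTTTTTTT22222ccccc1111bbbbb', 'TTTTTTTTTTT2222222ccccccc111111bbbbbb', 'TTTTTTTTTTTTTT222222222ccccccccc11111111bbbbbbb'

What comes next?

TTTTTTTTTTTTTTTTT22222222222ccccccccccc1111111111bbbbbbbb

Each string has the form T^{3n-1} 2^{2n-1} c^{2n-1} 1^{2n-2} b^{n+2}, where the shown terms are n = 3, 4, 5.
For the next term, n = 6, so the run lengths are 17, 11, 11, 10, 8.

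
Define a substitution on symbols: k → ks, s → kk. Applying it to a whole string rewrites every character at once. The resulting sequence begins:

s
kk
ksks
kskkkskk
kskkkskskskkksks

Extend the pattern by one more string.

Rewriting the 16 symbols of kskkkskskskkksks one by one yields ks kk ks ks ks kk ks kk ks kk ks ks ks kk ks kk; concatenated:

kskkkskskskkkskkkskkkskskskkkskk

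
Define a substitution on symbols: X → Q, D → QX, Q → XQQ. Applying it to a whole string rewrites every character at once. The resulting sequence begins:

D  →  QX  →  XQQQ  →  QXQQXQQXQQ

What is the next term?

XQQQXQQXQQQXQQXQQQXQQXQQ

Rewriting each symbol of QXQQXQQXQQ: Q→XQQ, X→Q, Q→XQQ, Q→XQQ, X→Q, Q→XQQ, Q→XQQ, X→Q, Q→XQQ, Q→XQQ, which concatenates to XQQ Q XQQ XQQ Q XQQ XQQ Q XQQ XQQ.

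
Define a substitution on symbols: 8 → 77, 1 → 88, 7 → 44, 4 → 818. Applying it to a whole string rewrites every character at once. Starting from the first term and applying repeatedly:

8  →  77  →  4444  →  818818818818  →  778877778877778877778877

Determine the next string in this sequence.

Rewriting the 24 symbols of 778877778877778877778877 one by one yields 44 44 77 77 44 44 44 44 77 77 44 44 44 44 77 77 44 44 44 44 77 77 44 44; concatenated:

444477774444444477774444444477774444444477774444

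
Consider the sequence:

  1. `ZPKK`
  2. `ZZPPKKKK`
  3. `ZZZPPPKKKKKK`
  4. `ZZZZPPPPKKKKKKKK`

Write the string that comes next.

ZZZZZPPPPPKKKKKKKKKK

Each string has the form Z^{n} P^{n} K^{2n} (n = 1, 2, …).
Setting n = 5 gives 5, 5, 10 characters in each block.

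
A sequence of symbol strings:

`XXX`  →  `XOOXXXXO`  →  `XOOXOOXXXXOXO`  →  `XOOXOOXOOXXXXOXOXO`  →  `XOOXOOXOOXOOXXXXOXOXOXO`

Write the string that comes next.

Every step adds XOO to the front and XO to the end of the previous string.
One more step from XOOXOOXOOXOOXXXXOXOXOXO gives the answer.

XOOXOOXOOXOOXOOXXXXOXOXOXOXO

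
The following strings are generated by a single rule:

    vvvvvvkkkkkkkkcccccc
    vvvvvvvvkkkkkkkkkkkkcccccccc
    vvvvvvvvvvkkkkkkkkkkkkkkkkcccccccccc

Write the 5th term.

vvvvvvvvvvvvvvkkkkkkkkkkkkkkkkkkkkkkkkcccccccccccccc

Term n consists of 2n+2 v's, followed by 4n k's, followed by 2n+2 c's, where the shown terms are n = 2, 3, 4.
At n = 6 the blocks have lengths 14, 24, 14.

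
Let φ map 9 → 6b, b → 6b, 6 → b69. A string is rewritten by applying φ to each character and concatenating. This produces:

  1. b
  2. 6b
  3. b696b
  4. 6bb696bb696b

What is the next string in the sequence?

Apply φ to 6bb696bb696b symbol by symbol: 6→b69, b→6b, b→6b, 6→b69, 9→6b, 6→b69, b→6b, b→6b, 6→b69, 9→6b, 6→b69, b→6b; joined: b69 6b 6b b69 6b b69 6b 6b b69 6b b69 6b.

b696b6bb696bb696b6bb696bb696b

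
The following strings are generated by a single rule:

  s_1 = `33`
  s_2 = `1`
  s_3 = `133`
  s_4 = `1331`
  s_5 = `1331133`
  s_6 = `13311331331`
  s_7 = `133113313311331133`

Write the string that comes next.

Each term (from the third on) is the previous term followed by the one before it: term 3 = 1·33 = 133.
So term 8 is 133113313311331133·13311331331.

13311331331133113313311331331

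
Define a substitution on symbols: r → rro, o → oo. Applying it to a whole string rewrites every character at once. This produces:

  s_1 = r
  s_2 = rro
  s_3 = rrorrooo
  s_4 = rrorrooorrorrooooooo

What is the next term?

Replace each of the 20 characters of rrorrooorrorrooooooo in place — rro rro oo rro rro oo oo oo rro rro oo rro rro oo oo oo oo oo oo oo — and concatenate.

rrorrooorrorrooooooorrorrooorrorrooooooooooooooo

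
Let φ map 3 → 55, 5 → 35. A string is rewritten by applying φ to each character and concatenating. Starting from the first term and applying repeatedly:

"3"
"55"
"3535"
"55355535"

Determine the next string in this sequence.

3535553535355535

Rewriting each symbol of 55355535: 5→35, 5→35, 3→55, 5→35, 5→35, 5→35, 3→55, 5→35, which concatenates to 35 35 55 35 35 35 55 35.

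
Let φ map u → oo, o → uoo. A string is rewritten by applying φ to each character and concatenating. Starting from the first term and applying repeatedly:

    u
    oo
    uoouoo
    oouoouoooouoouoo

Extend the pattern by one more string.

Applying the rule to each of the 16 symbols of oouoouoooouoouoo gives the pieces uoo uoo oo uoo uoo oo uoo uoo uoo uoo oo uoo uoo oo uoo uoo, which concatenate to the answer.

uoouoooouoouoooouoouoouoouoooouoouoooouoouoo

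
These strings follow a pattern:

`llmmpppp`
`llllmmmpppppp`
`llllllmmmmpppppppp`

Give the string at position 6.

llllllllllllmmmmmmmpppppppppppppp

Term n consists of 2n l's, followed by n+1 m's, followed by 2n+2 p's (n = 1, 2, …).
At n = 6 the blocks have lengths 12, 7, 14.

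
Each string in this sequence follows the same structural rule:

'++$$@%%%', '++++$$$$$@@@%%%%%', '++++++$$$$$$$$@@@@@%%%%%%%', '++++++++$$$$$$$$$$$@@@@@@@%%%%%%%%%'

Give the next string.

Each string has the form +^{2n} $^{3n-1} @^{2n-1} %^{2n+1} (n = 1, 2, …).
Setting n = 5 gives 10, 14, 9, 11 characters in each block.

++++++++++$$$$$$$$$$$$$$@@@@@@@@@%%%%%%%%%%%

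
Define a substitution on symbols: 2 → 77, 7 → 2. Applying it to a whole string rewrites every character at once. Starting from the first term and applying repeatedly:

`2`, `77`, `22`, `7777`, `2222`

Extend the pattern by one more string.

Rewriting each symbol of 2222: 2→77, 2→77, 2→77, 2→77, which concatenates to 77 77 77 77.

77777777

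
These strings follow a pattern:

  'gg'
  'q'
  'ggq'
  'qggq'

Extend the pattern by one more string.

ggqqggq

Each term (from the third on) is the two preceding terms concatenated in order: term 3 = gg·q = ggq.
So term 5 is ggq·qggq.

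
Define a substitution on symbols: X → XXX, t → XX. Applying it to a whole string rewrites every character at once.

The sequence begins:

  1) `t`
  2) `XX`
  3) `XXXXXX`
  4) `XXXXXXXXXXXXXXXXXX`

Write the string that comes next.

Rewriting the 18 symbols of XXXXXXXXXXXXXXXXXX one by one yields XXX XXX XXX XXX XXX XXX XXX XXX XXX XXX XXX XXX XXX XXX XXX XXX XXX XXX; concatenated:

XXXXXXXXXXXXXXXXXXXXXXXXXXXXXXXXXXXXXXXXXXXXXXXXXXXXXX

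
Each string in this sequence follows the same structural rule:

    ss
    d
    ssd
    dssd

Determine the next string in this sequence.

ssddssd

Each term (from the third on) is the two preceding terms concatenated in order: term 3 = ss·d = ssd.
Continuing: ssd · dssd gives term 5.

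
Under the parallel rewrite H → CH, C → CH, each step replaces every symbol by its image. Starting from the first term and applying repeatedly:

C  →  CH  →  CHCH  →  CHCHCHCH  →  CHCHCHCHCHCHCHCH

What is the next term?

Replace each of the 16 characters of CHCHCHCHCHCHCHCH in place — CH CH CH CH CH CH CH CH CH CH CH CH CH CH CH CH — and concatenate.

CHCHCHCHCHCHCHCHCHCHCHCHCHCHCHCH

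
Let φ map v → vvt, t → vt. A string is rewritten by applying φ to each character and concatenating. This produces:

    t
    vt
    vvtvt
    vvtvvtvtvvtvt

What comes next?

vvtvvtvtvvtvvtvtvvtvtvvtvvtvtvvtvt

Applying the rule to each of the 13 symbols of vvtvvtvtvvtvt gives the pieces vvt vvt vt vvt vvt vt vvt vt vvt vvt vt vvt vt, which concatenate to the answer.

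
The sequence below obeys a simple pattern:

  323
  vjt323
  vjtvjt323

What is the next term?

vjtvjtvjt323

Every step adds vjt at the front: s(k+1) = vjt·s(k).
So the next term is vjt·vjtvjt323.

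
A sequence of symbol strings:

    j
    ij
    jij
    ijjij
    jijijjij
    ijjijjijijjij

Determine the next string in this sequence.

jijijjijijjijjijijjij

This is a Fibonacci-style word recurrence s(k) = s(k−2)·s(k−1): e.g. j·ij = jij.
Continuing: jijijjij · ijjijjijijjij gives term 7.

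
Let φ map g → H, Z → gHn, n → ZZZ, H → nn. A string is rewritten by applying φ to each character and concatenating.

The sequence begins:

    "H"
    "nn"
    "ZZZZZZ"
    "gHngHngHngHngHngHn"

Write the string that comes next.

HnnZZZHnnZZZHnnZZZHnnZZZHnnZZZHnnZZZ

Applying the rule to each of the 18 symbols of gHngHngHngHngHngHn gives the pieces H nn ZZZ H nn ZZZ H nn ZZZ H nn ZZZ H nn ZZZ H nn ZZZ, which concatenate to the answer.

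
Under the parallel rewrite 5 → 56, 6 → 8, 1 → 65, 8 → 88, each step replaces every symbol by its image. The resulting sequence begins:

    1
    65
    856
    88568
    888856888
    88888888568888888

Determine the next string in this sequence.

φ(88888888568888888) expands symbol-by-symbol to 88 88 88 88 88 88 88 88 56 8 88 88 88 88 88 88 88; joining the 17 pieces gives the next term.

888888888888888856888888888888888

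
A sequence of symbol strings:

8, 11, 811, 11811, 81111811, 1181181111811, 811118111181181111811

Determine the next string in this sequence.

Each term (from the third on) is the two preceding terms concatenated in order: term 3 = 8·11 = 811.
So term 8 is 1181181111811·811118111181181111811.

1181181111811811118111181181111811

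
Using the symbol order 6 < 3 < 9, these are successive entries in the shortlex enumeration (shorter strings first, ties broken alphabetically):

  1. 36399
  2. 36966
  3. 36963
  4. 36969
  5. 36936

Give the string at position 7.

Stepping forward 2 times from 36936: 36936 → 36933, then the target.

36939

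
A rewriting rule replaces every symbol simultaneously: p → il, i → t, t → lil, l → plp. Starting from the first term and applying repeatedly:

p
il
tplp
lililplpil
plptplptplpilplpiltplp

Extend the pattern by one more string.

Rewriting the 22 symbols of plptplptplpilplpiltplp one by one yields il plp il lil il plp il lil il plp il t plp il plp il t plp lil il plp il; concatenated:

ilplpillililplpillililplpiltplpilplpiltplplililplpil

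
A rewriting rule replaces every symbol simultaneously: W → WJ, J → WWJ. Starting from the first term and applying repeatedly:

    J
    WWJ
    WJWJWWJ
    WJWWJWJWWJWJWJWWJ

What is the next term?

WJWWJWJWJWWJWJWWJWJWJWWJWJWWJWJWWJWJWJWWJ

Applying the rule to each of the 17 symbols of WJWWJWJWWJWJWJWWJ gives the pieces WJ WWJ WJ WJ WWJ WJ WWJ WJ WJ WWJ WJ WWJ WJ WWJ WJ WJ WWJ, which concatenate to the answer.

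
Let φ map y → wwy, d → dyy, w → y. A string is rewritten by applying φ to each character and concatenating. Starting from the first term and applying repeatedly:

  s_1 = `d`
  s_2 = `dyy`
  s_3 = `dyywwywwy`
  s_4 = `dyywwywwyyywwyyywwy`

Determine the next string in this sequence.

Applying the rule to each of the 19 symbols of dyywwywwyyywwyyywwy gives the pieces dyy wwy wwy y y wwy y y wwy wwy wwy y y wwy wwy wwy y y wwy, which concatenate to the answer.

dyywwywwyyywwyyywwywwywwyyywwywwywwyyywwy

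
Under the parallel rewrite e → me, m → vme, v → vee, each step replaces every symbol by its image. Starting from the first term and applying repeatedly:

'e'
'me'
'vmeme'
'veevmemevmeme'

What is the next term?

Rewriting the 13 symbols of veevmemevmeme one by one yields vee me me vee vme me vme me vee vme me vme me; concatenated:

veememeveevmemevmemeveevmemevmeme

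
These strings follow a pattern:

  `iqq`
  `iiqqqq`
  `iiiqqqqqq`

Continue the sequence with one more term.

The n-th term is n i's then 2n q's (n = 1, 2, …).
For the next term, n = 4, so the run lengths are 4, 8.

iiiiqqqqqqqq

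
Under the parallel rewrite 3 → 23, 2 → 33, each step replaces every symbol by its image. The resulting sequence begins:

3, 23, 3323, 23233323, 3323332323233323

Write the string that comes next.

φ(3323332323233323) expands symbol-by-symbol to 23 23 33 23 23 23 33 23 33 23 33 23 23 23 33 23; joining the 16 pieces gives the next term.

23233323232333233323332323233323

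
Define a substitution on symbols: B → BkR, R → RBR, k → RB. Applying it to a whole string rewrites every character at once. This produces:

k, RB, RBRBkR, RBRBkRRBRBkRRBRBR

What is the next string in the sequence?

Rewriting the 17 symbols of RBRBkRRBRBkRRBRBR one by one yields RBR BkR RBR BkR RB RBR RBR BkR RBR BkR RB RBR RBR BkR RBR BkR RBR; concatenated:

RBRBkRRBRBkRRBRBRRBRBkRRBRBkRRBRBRRBRBkRRBRBkRRBR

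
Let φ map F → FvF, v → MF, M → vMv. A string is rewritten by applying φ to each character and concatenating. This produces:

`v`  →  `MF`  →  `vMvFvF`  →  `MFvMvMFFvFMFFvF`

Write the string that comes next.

vMvFvFMFvMvMFvMvFvFFvFMFFvFvMvFvFFvFMFFvF

Applying the rule to each of the 15 symbols of MFvMvMFFvFMFFvF gives the pieces vMv FvF MF vMv MF vMv FvF FvF MF FvF vMv FvF FvF MF FvF, which concatenate to the answer.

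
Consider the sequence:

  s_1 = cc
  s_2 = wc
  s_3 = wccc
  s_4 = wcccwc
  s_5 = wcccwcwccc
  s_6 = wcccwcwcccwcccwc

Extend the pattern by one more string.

wcccwcwcccwcccwcwcccwcwccc

This is a Fibonacci-style word recurrence s(k) = s(k−1)·s(k−2): e.g. wc·cc = wccc.
Continuing: wcccwcwcccwcccwc · wcccwcwccc gives term 7.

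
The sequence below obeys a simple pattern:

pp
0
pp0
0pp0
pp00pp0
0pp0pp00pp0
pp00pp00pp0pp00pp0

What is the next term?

This is a Fibonacci-style word recurrence s(k) = s(k−2)·s(k−1): e.g. pp·0 = pp0.
The next term joins 0pp0pp00pp0 and pp00pp00pp0pp00pp0.

0pp0pp00pp0pp00pp00pp0pp00pp0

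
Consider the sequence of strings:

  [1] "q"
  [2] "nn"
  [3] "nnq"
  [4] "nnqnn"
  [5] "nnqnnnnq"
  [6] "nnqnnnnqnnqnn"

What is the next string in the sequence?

Each term (from the third on) is the previous term followed by the one before it: term 3 = nn·q = nnq.
Continuing: nnqnnnnqnnqnn · nnqnnnnq gives term 7.

nnqnnnnqnnqnnnnqnnnnq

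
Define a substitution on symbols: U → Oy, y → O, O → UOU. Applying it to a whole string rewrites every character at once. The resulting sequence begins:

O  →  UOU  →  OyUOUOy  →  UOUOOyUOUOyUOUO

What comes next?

Replace each of the 15 characters of UOUOOyUOUOyUOUO in place — Oy UOU Oy UOU UOU O Oy UOU Oy UOU O Oy UOU Oy UOU — and concatenate.

OyUOUOyUOUUOUOOyUOUOyUOUOOyUOUOyUOU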